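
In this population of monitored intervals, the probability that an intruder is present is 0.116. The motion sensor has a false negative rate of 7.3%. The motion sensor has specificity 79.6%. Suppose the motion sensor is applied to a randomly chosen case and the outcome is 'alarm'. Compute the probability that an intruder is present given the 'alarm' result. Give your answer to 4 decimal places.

P(H | E) ≈ 0.3735

Let H be the event that an intruder is present. P(H) = 0.116, so P(¬H) = 0.884. With E the 'alarm' result, P(E|H) = 0.927 and P(E|¬H) = 0.204.
P(E) = 0.927·0.116 + 0.204·0.884 = 0.10753 + 0.18034 = 0.28787.
By Bayes' theorem, P(H|E) = 0.10753 / 0.28787 = 0.3735.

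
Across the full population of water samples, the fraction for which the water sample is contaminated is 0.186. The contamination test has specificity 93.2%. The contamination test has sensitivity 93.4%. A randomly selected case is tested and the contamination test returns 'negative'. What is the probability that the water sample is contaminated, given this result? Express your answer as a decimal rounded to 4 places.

Let H be the event that the water sample is contaminated. P(H) = 0.186, so P(¬H) = 0.814. With E the 'negative' result, P(E|H) = 0.066 and P(E|¬H) = 0.932.
P(E) = 0.066·0.186 + 0.932·0.814 = 0.012276 + 0.75865 = 0.77092.
By Bayes' theorem, P(H|E) = 0.012276 / 0.77092 = 0.0159.

P(H | E) ≈ 0.0159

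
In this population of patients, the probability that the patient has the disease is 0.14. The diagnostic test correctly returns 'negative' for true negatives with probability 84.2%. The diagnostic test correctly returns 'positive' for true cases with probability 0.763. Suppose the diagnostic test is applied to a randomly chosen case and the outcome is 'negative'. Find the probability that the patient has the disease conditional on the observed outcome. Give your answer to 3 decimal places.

Let H be the event that the patient has the disease. P(H) = 0.14, so P(¬H) = 0.86. With E the 'negative' result, P(E|H) = 0.237 and P(E|¬H) = 0.842.
P(E) = 0.237·0.14 + 0.842·0.86 = 0.033180 + 0.72412 = 0.75730.
By Bayes' theorem, P(H|E) = 0.033180 / 0.75730 = 0.044.

P(H | E) ≈ 0.044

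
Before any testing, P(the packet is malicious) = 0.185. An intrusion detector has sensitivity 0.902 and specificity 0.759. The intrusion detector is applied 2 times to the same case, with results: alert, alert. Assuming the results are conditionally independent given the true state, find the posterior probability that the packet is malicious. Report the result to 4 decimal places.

Let H be the event that the packet is malicious; start with P(H) = 0.185. P('alert'|H) = 0.902, P('alert'|¬H) = 0.241.
Update on result 1 ('alert'): P(H) ← 0.902·0.1850 / (0.902·0.1850 + 0.241·0.8150) = 0.16687/0.36328 = 0.4593.
Update on result 2 ('alert'): P(H) ← 0.902·0.4593 / (0.902·0.4593 + 0.241·0.5407) = 0.41432/0.54462 = 0.7608.

Posterior P(H) ≈ 0.7608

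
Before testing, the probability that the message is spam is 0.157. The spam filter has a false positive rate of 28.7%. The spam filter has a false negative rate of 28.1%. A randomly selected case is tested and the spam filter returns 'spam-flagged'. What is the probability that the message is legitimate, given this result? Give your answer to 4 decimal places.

Write H for 'the message is spam'. Prior odds H:¬H = 0.157/0.843 = 0.18624. For the 'spam-flagged' outcome, the likelihood ratio is 0.719/0.287 = 2.5052.
Posterior odds = 0.18624 × 2.5052 = 0.46657, so P(H|E) = 0.46657/(1+0.46657) = 0.3181. Then P(¬H|E) = 1 − 0.3181 = 0.6819.

P(¬H | E) ≈ 0.6819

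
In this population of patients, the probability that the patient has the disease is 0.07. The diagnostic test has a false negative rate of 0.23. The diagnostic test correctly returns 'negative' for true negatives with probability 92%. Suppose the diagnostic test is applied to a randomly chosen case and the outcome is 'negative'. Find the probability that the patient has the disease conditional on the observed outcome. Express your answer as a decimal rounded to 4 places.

P(H | E) ≈ 0.0185

Write H for 'the patient has the disease'. Prior odds H:¬H = 0.07/0.93 = 0.075269. For the 'negative' outcome, the likelihood ratio is 0.23/0.92 = 0.25000.
Posterior odds = 0.075269 × 0.25000 = 0.018817, so P(H|E) = 0.018817/(1+0.018817) = 0.0185.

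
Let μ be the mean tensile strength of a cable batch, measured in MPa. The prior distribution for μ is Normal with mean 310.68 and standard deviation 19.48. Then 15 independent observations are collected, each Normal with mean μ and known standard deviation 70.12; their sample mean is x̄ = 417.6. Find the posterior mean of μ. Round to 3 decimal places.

Posterior mean ≈ 368.047

Prior precision 1/τ₀² = 1/19.48² = 0.00263525; data precision n/σ² = 15/70.12² = 0.00305076.
Posterior precision = 0.00263525 + 0.00305076 = 0.00568601.
Posterior mean = (0.00263525·310.68 + 0.00305076·417.6) / 0.00568601 = 368.047.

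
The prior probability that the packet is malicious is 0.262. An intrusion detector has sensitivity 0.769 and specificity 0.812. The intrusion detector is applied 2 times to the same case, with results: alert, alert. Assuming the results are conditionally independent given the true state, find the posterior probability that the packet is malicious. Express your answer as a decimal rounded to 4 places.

With H the event that the packet is malicious, the joint likelihood of the observed sequence is P(data|H) = 0.769·0.769 = 0.59136 and P(data|¬H) = 0.188·0.188 = 0.035344.
Bayes: P(H|data) = 0.262·0.59136 / (0.262·0.59136 + 0.738·0.035344) = 0.15494/0.18102 = 0.8559.

Posterior P(H) ≈ 0.8559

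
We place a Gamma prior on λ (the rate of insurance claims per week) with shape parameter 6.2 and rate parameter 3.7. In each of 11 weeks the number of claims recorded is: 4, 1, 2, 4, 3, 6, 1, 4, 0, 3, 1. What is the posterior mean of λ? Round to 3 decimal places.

Posterior mean ≈ 2.395

The Poisson likelihood adds the total count to the shape and the number of exposure periods to the rate. Here ∑xᵢ = 29 and n = 11, so shape 6.2→35.2 and rate 3.7→14.7.
Posterior mean = shape/rate = 35.2/14.7 = 2.395.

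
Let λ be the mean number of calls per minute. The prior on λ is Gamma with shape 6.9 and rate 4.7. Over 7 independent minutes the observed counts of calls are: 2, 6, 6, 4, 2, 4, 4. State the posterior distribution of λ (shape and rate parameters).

Total count ∑xᵢ = 28 over n = 7 minutes.
Gamma is conjugate to the Poisson likelihood: posterior is Gamma(shape = 6.9+28 = 34.9, rate = 4.7+7 = 11.7).

Posterior: Gamma(shape=34.9, rate=11.7)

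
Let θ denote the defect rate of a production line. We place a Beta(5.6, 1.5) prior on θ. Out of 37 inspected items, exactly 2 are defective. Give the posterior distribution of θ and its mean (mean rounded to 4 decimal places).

Posterior: Beta(7.6, 36.5); mean ≈ 0.1723

Observing 2 successes and 35 failures updates Beta(5.6, 1.5) by adding the success and failure counts to the two shape parameters: α = 5.6+2 = 7.6, β = 1.5+35 = 36.5.
Posterior mean = α/(α+β) = 7.6/44.1 = 0.1723.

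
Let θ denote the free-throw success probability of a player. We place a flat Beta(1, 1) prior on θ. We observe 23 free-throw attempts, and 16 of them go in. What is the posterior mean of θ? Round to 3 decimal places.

Posterior mean ≈ 0.680

The binomial likelihood is conjugate to the Beta prior: with 16 successes and 7 failures, the posterior is Beta(1+16, 1+7) = Beta(17, 8).
E[θ | data] = 17/(17+8) = 0.680.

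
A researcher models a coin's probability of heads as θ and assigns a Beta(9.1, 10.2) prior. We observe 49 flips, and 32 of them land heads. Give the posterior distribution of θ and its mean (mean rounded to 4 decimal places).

Observing 32 successes and 17 failures updates Beta(9.1, 10.2) by adding the success and failure counts to the two shape parameters: α = 9.1+32 = 41.1, β = 10.2+17 = 27.2.
Posterior mean = α/(α+β) = 41.1/68.3 = 0.6018.

Posterior: Beta(41.1, 27.2); mean ≈ 0.6018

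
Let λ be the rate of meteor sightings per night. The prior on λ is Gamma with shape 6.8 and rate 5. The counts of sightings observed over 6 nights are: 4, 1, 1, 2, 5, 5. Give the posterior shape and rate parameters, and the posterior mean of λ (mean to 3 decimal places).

Total count ∑xᵢ = 18 over n = 6 nights.
Gamma is conjugate to the Poisson likelihood: posterior is Gamma(shape = 6.8+18 = 24.8, rate = 5+6 = 11).
Posterior mean = shape/rate = 24.8/11 = 2.255.

Posterior: Gamma(shape=24.8, rate=11); mean ≈ 2.255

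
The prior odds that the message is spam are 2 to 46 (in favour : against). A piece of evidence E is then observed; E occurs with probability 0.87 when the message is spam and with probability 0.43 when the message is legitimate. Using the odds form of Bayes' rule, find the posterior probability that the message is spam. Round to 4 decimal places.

Prior odds = 2/46 = 0.043478.
Likelihood ratio for E = 0.87/0.43 = 2.0233.
Posterior odds = prior odds × LR = 0.087968.
Posterior probability = odds/(1+odds) = 0.087968/1.0880 = 0.0809.

Posterior probability ≈ 0.0809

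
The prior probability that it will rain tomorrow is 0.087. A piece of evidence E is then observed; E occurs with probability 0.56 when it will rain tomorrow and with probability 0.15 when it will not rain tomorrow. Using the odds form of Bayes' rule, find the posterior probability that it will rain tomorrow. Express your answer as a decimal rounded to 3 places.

Posterior probability ≈ 0.262

Prior odds = 0.087/(1−0.087) = 0.095290.
Likelihood ratio for E = 0.56/0.15 = 3.7333.
Posterior odds = prior odds × LR = 0.35575.
Posterior probability = odds/(1+odds) = 0.35575/1.3558 = 0.262.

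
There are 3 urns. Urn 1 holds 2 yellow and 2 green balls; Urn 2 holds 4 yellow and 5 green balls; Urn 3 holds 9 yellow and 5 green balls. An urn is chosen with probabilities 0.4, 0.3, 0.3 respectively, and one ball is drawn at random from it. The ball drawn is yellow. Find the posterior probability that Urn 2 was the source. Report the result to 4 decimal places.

Posterior probability ≈ 0.2534

Tabulate prior·likelihood by source: [1] prior 0.4, lik 0.5, product 0.2000; [2] prior 0.3, lik 0.4444, product 0.1333; [3] prior 0.3, lik 0.6429, product 0.1929.
Normalizing constant = 0.52619; the posterior for Urn 2 is its product over the sum, 0.1333/0.52619 = 0.2534.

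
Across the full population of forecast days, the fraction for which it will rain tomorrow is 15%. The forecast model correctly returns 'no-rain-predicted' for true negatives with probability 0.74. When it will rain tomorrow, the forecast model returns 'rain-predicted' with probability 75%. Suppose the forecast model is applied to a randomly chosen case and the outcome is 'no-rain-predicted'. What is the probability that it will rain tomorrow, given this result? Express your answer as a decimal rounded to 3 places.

P(H | E) ≈ 0.056

Let H be the event that it will rain tomorrow. P(H) = 0.15, so P(¬H) = 0.85. With E the 'no-rain-predicted' result, P(E|H) = 0.25 and P(E|¬H) = 0.74.
P(E) = 0.25·0.15 + 0.74·0.85 = 0.037500 + 0.62900 = 0.66650.
By Bayes' theorem, P(H|E) = 0.037500 / 0.66650 = 0.056.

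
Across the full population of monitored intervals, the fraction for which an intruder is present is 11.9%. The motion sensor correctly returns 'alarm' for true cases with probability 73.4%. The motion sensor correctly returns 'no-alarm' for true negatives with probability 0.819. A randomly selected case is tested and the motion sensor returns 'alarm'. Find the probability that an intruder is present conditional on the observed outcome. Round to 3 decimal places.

P(H | E) ≈ 0.354

Let H be the event that an intruder is present. P(H) = 0.119, so P(¬H) = 0.881. With E the 'alarm' result, P(E|H) = 0.734 and P(E|¬H) = 0.181.
P(E) = 0.734·0.119 + 0.181·0.881 = 0.087346 + 0.15946 = 0.24681.
By Bayes' theorem, P(H|E) = 0.087346 / 0.24681 = 0.354.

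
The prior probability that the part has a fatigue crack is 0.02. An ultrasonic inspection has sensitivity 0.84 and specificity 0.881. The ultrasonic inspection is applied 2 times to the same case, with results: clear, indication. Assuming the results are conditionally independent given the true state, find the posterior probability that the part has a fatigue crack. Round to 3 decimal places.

Posterior P(H) ≈ 0.025

Let H be the event that the part has a fatigue crack; start with P(H) = 0.02. P('indication'|H) = 0.84, P('indication'|¬H) = 0.119.
Update on result 1 ('clear'): P(H) ← 0.16·0.0200 / (0.16·0.0200 + 0.881·0.9800) = 0.0032000/0.86658 = 0.0037.
Update on result 2 ('indication'): P(H) ← 0.84·0.0037 / (0.84·0.0037 + 0.119·0.9963) = 0.0031018/0.12166 = 0.0255.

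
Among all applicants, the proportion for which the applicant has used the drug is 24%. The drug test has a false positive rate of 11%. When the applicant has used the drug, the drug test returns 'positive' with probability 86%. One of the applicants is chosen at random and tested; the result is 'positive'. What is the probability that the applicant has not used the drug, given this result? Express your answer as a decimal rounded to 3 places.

Let H be the event that the applicant has used the drug. P(H) = 0.24, so P(¬H) = 0.76. With E the 'positive' result, P(E|H) = 0.86 and P(E|¬H) = 0.11.
P(E) = 0.86·0.24 + 0.11·0.76 = 0.20640 + 0.083600 = 0.29000.
By Bayes' theorem, P(H|E) = 0.20640 / 0.29000 = 0.712. Hence P(¬H|E) = 1 − 0.712 = 0.288.

P(¬H | E) ≈ 0.288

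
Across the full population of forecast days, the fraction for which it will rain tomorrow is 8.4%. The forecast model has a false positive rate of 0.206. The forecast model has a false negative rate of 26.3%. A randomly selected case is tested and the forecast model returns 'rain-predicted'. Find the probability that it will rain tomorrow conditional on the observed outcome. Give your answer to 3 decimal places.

Write H for 'it will rain tomorrow'. Prior odds H:¬H = 0.084/0.916 = 0.091703. For the 'rain-predicted' outcome, the likelihood ratio is 0.737/0.206 = 3.5777.
Posterior odds = 0.091703 × 3.5777 = 0.32808, so P(H|E) = 0.32808/(1+0.32808) = 0.247.

P(H | E) ≈ 0.247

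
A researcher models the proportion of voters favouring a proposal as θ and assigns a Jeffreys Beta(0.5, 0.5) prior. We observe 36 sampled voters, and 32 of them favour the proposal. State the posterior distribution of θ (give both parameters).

Posterior: Beta(32.5, 4.5)

Observing 32 successes and 4 failures updates Beta(0.5, 0.5) by adding the success and failure counts to the two shape parameters: α = 0.5+32 = 32.5, β = 0.5+4 = 4.5.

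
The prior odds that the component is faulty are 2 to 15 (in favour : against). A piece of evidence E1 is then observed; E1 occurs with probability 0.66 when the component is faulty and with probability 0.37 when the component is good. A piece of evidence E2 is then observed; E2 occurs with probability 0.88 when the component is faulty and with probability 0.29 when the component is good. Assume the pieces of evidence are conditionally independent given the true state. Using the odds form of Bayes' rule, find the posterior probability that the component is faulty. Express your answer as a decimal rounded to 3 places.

Posterior probability ≈ 0.419

Prior odds = 2/15 = 0.13333.
Likelihood ratio for E1 = 0.66/0.37 = 1.7838.
Likelihood ratio for E2 = 0.88/0.29 = 3.0345.
Posterior odds = prior odds × LR₁ × LR₂ = 0.72171.
Posterior probability = odds/(1+odds) = 0.72171/1.7217 = 0.419.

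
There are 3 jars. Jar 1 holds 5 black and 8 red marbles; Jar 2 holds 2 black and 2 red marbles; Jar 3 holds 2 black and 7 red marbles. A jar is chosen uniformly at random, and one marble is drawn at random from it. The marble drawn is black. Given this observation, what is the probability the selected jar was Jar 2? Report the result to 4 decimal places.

Posterior probability ≈ 0.4517

P(black|Jar 1) = 0.3846; P(black|Jar 2) = 0.5; P(black|Jar 3) = 0.2222.
Prior × likelihood for each source: 0.333333·0.3846=0.1282, 0.333333·0.5=0.1667, 0.333333·0.2222=0.07407. Summing gives P(black) = 0.36895.
P(Jar 2 | black) = 0.1667 / 0.36895 = 0.4517.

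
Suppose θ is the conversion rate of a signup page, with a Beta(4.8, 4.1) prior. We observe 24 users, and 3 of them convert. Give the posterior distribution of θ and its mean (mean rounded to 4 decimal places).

Observing 3 successes and 21 failures updates Beta(4.8, 4.1) by adding the success and failure counts to the two shape parameters: α = 4.8+3 = 7.8, β = 4.1+21 = 25.1.
Posterior mean = α/(α+β) = 7.8/32.9 = 0.2371.

Posterior: Beta(7.8, 25.1); mean ≈ 0.2371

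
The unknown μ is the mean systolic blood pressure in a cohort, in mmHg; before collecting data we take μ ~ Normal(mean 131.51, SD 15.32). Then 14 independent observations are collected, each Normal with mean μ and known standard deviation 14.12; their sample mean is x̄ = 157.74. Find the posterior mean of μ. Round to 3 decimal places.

With known σ, the Normal prior is conjugate. Weight on the data is w = (n/σ²)/(n/σ² + 1/τ₀²) = 0.0702196/(0.0702196+0.00426071) = 0.94279.
Posterior mean = w·x̄ + (1−w)·μ₀ = 0.94279·157.74 + 0.057206·131.51 = 156.239.

Posterior mean ≈ 156.239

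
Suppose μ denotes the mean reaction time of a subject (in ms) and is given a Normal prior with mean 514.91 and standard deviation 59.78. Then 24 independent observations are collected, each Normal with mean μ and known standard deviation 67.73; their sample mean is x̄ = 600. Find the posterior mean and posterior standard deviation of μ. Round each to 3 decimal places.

Posterior mean ≈ 595.680; posterior SD ≈ 13.470

Prior precision 1/τ₀² = 1/59.78² = 0.00027983; data precision n/σ² = 24/67.73² = 0.00523178.
Posterior precision = 0.00027983 + 0.00523178 = 0.00551160, giving posterior SD = 1/√0.00551160 = 13.470.
Posterior mean = (0.00027983·514.91 + 0.00523178·600) / 0.00551160 = 595.680.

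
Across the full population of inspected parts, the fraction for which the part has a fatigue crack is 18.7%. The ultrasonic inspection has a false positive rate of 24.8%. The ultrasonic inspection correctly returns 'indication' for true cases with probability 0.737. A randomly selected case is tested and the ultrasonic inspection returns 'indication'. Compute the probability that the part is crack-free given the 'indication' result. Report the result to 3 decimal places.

P(¬H | E) ≈ 0.594

Write H for 'the part has a fatigue crack'. Prior odds H:¬H = 0.187/0.813 = 0.23001. For the 'indication' outcome, the likelihood ratio is 0.737/0.248 = 2.9718.
Posterior odds = 0.23001 × 2.9718 = 0.68354, so P(H|E) = 0.68354/(1+0.68354) = 0.406. Then P(¬H|E) = 1 − 0.406 = 0.594.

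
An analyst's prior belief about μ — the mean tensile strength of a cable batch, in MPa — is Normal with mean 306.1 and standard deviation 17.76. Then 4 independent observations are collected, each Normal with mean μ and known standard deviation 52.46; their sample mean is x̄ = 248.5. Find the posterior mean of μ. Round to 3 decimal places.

Prior precision 1/τ₀² = 1/17.76² = 0.00317040; data precision n/σ² = 4/52.46² = 0.00145346.
Posterior precision = 0.00317040 + 0.00145346 = 0.00462386.
Posterior mean = (0.00317040·306.1 + 0.00145346·248.5) / 0.00462386 = 287.994.

Posterior mean ≈ 287.994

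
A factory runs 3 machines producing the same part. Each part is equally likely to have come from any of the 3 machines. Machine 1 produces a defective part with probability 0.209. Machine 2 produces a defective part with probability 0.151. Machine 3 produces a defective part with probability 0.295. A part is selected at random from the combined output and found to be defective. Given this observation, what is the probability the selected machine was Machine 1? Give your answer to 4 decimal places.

P(defective|M1) = 0.209; P(defective|M2) = 0.151; P(defective|M3) = 0.295.
Prior × likelihood for each source: 0.333333·0.209=0.06967, 0.333333·0.151=0.05033, 0.333333·0.295=0.09833. Summing gives P(defective) = 0.21833.
P(Machine 1 | defective) = 0.06967 / 0.21833 = 0.3191.

Posterior probability ≈ 0.3191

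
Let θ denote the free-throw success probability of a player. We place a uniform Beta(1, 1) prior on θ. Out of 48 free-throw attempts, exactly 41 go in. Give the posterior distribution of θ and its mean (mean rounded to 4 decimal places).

Posterior: Beta(42, 8); mean ≈ 0.8400

Observing 41 successes and 7 failures updates Beta(1, 1) by adding the success and failure counts to the two shape parameters: α = 1+41 = 42, β = 1+7 = 8.
E[θ | data] = 42/(42+8) = 0.8400.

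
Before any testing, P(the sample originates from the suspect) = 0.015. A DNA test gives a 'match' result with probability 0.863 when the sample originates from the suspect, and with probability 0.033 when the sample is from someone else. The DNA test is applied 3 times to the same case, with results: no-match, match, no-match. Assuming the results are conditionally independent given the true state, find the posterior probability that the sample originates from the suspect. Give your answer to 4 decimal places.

Let H be the event that the sample originates from the suspect; start with P(H) = 0.015. P('match'|H) = 0.863, P('match'|¬H) = 0.033.
Update on result 1 ('no-match'): P(H) ← 0.137·0.0150 / (0.137·0.0150 + 0.967·0.9850) = 0.0020550/0.95455 = 0.0022.
Update on result 2 ('match'): P(H) ← 0.863·0.0022 / (0.863·0.0022 + 0.033·0.9978) = 0.0018579/0.034787 = 0.0534.
Update on result 3 ('no-match'): P(H) ← 0.137·0.0534 / (0.137·0.0534 + 0.967·0.9466) = 0.0073169/0.92267 = 0.0079.

Posterior P(H) ≈ 0.0079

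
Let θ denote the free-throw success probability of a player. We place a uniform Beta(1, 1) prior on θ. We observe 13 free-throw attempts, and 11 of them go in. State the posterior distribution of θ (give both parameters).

Posterior: Beta(12, 3)

Observing 11 successes and 2 failures updates Beta(1, 1) by adding the success and failure counts to the two shape parameters: α = 1+11 = 12, β = 1+2 = 3.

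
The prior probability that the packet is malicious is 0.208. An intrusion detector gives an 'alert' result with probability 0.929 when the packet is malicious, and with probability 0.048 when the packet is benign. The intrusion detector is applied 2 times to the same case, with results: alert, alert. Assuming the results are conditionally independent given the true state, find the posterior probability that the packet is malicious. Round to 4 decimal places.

Posterior P(H) ≈ 0.9899

With H the event that the packet is malicious, the joint likelihood of the observed sequence is P(data|H) = 0.929·0.929 = 0.86304 and P(data|¬H) = 0.048·0.048 = 0.0023040.
Bayes: P(H|data) = 0.208·0.86304 / (0.208·0.86304 + 0.792·0.0023040) = 0.17951/0.18134 = 0.9899.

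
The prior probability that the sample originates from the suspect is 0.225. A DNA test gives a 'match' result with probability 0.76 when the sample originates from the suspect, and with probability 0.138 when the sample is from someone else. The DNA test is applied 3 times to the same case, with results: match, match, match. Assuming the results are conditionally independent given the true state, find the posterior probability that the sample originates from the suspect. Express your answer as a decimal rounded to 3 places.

Posterior P(H) ≈ 0.980

Let H be the event that the sample originates from the suspect; start with P(H) = 0.225. P('match'|H) = 0.76, P('match'|¬H) = 0.138.
Update on result 1 ('match'): P(H) ← 0.76·0.2250 / (0.76·0.2250 + 0.138·0.7750) = 0.17100/0.27795 = 0.6152.
Update on result 2 ('match'): P(H) ← 0.76·0.6152 / (0.76·0.6152 + 0.138·0.3848) = 0.46757/0.52067 = 0.8980.
Update on result 3 ('match'): P(H) ← 0.76·0.8980 / (0.76·0.8980 + 0.138·0.1020) = 0.68249/0.69657 = 0.9798.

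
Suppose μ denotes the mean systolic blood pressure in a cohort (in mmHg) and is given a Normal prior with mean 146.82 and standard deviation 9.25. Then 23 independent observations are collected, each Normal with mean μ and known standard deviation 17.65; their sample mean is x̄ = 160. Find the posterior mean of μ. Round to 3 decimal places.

With known σ, the Normal prior is conjugate. Weight on the data is w = (n/σ²)/(n/σ² + 1/τ₀²) = 0.0738309/(0.0738309+0.0116874) = 0.86333.
Posterior mean = w·x̄ + (1−w)·μ₀ = 0.86333·160 + 0.13667·146.82 = 158.199.

Posterior mean ≈ 158.199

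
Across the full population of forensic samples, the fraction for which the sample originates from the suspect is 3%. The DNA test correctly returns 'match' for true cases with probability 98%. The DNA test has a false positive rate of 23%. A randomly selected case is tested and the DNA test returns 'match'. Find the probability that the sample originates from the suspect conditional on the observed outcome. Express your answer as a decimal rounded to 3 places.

P(H | E) ≈ 0.116

Let H be the event that the sample originates from the suspect. P(H) = 0.03, so P(¬H) = 0.97. With E the 'match' result, P(E|H) = 0.98 and P(E|¬H) = 0.23.
P(E) = 0.98·0.03 + 0.23·0.97 = 0.029400 + 0.22310 = 0.25250.
By Bayes' theorem, P(H|E) = 0.029400 / 0.25250 = 0.116.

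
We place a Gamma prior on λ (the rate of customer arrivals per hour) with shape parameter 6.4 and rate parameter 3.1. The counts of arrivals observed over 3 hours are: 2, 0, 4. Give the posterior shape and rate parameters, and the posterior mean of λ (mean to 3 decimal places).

The Poisson likelihood adds the total count to the shape and the number of exposure periods to the rate. Here ∑xᵢ = 6 and n = 3, so shape 6.4→12.4 and rate 3.1→6.1.
E[λ | data] = 12.4/6.1 = 2.033.

Posterior: Gamma(shape=12.4, rate=6.1); mean ≈ 2.033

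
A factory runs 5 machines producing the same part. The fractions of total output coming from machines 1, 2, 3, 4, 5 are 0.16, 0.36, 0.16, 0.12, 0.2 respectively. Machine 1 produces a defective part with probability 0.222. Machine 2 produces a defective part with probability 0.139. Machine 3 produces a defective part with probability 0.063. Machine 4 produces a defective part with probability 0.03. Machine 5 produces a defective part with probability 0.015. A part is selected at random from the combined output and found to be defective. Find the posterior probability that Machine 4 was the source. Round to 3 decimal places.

P(defective|M1) = 0.222; P(defective|M2) = 0.139; P(defective|M3) = 0.063; P(defective|M4) = 0.03; P(defective|M5) = 0.015.
Prior × likelihood for each source: 0.16·0.222=0.03552, 0.36·0.139=0.05004, 0.16·0.063=0.01008, 0.12·0.03=0.003600, 0.2·0.015=0.003000. Summing gives P(defective) = 0.10224.
P(Machine 4 | defective) = 0.003600 / 0.10224 = 0.035.

Posterior probability ≈ 0.035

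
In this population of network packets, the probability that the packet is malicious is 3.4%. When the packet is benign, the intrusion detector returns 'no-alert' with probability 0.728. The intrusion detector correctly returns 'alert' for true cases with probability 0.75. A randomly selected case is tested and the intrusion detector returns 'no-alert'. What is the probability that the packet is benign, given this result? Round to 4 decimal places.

Let H be the event that the packet is malicious. P(H) = 0.034, so P(¬H) = 0.966. With E the 'no-alert' result, P(E|H) = 0.25 and P(E|¬H) = 0.728.
P(E) = 0.25·0.034 + 0.728·0.966 = 0.0085000 + 0.70325 = 0.71175.
By Bayes' theorem, P(H|E) = 0.0085000 / 0.71175 = 0.0119. Hence P(¬H|E) = 1 − 0.0119 = 0.9881.

P(¬H | E) ≈ 0.9881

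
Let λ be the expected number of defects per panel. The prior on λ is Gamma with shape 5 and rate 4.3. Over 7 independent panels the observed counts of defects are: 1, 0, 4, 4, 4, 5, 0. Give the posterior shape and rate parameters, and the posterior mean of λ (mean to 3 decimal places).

Total count ∑xᵢ = 18 over n = 7 panels.
Gamma is conjugate to the Poisson likelihood: posterior is Gamma(shape = 5+18 = 23, rate = 4.3+7 = 11.3).
Posterior mean = shape/rate = 23/11.3 = 2.035.

Posterior: Gamma(shape=23, rate=11.3); mean ≈ 2.035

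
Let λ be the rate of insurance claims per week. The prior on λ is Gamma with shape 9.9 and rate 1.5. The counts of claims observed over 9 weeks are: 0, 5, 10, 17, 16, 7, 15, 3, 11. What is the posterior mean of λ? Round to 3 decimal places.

Total count ∑xᵢ = 84 over n = 9 weeks.
Gamma is conjugate to the Poisson likelihood: posterior is Gamma(shape = 9.9+84 = 93.9, rate = 1.5+9 = 10.5).
Posterior mean = shape/rate = 93.9/10.5 = 8.943.

Posterior mean ≈ 8.943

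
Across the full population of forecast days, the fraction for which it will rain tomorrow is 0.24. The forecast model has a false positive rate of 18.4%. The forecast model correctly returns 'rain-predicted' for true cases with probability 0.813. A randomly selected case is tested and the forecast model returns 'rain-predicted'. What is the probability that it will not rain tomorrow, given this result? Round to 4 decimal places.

P(¬H | E) ≈ 0.4175

Let H be the event that it will rain tomorrow. P(H) = 0.24, so P(¬H) = 0.76. With E the 'rain-predicted' result, P(E|H) = 0.813 and P(E|¬H) = 0.184.
P(E) = 0.813·0.24 + 0.184·0.76 = 0.19512 + 0.13984 = 0.33496.
By Bayes' theorem, P(H|E) = 0.19512 / 0.33496 = 0.5825. Hence P(¬H|E) = 1 − 0.5825 = 0.4175.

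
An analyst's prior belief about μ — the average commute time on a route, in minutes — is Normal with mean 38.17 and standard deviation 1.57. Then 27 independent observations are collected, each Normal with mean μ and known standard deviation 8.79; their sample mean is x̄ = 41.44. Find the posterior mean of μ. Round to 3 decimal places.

With known σ, the Normal prior is conjugate. Weight on the data is w = (n/σ²)/(n/σ² + 1/τ₀²) = 0.349451/(0.349451+0.405696) = 0.46276.
Posterior mean = w·x̄ + (1−w)·μ₀ = 0.46276·41.44 + 0.53724·38.17 = 39.683.

Posterior mean ≈ 39.683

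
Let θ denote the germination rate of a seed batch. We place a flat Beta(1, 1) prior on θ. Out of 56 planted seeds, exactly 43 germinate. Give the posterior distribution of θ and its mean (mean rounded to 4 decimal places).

Posterior: Beta(44, 14); mean ≈ 0.7586

Observing 43 successes and 13 failures updates Beta(1, 1) by adding the success and failure counts to the two shape parameters: α = 1+43 = 44, β = 1+13 = 14.
E[θ | data] = 44/(44+14) = 0.7586.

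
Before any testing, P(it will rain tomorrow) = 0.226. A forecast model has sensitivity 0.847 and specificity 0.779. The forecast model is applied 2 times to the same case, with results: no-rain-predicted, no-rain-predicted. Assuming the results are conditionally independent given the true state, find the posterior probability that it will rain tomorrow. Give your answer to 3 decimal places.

With H the event that it will rain tomorrow, the joint likelihood of the observed sequence is P(data|H) = 0.153·0.153 = 0.023409 and P(data|¬H) = 0.779·0.779 = 0.60684.
Bayes: P(H|data) = 0.226·0.023409 / (0.226·0.023409 + 0.774·0.60684) = 0.0052904/0.47499 = 0.0111.

Posterior P(H) ≈ 0.011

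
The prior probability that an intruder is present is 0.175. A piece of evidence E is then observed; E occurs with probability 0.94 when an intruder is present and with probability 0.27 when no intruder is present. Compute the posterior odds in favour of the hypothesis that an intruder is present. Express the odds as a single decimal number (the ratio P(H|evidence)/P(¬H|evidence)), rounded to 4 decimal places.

Posterior odds ≈ 0.7385

Prior odds = 0.175/(1−0.175) = 0.21212. In log-odds, ln(0.21212) = -1.5506.
Add log likelihood ratio: ln(3.4815) = 1.2475.
Posterior log-odds = -0.30314, so posterior odds = exp(-0.30314) = 0.73850.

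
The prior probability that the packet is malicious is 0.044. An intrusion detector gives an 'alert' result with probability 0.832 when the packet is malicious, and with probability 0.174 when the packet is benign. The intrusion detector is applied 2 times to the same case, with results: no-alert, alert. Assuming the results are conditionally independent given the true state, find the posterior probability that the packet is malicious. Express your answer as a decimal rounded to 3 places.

With H the event that the packet is malicious, the joint likelihood of the observed sequence is P(data|H) = 0.168·0.832 = 0.13978 and P(data|¬H) = 0.826·0.174 = 0.14372.
Bayes: P(H|data) = 0.044·0.13978 / (0.044·0.13978 + 0.956·0.14372) = 0.0061501/0.14355 = 0.0428.

Posterior P(H) ≈ 0.043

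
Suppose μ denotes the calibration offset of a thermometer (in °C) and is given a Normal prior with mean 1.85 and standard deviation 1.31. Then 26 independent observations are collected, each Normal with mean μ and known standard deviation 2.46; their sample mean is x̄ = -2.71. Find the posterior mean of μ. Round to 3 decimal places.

Posterior mean ≈ -2.165

Prior precision 1/τ₀² = 1/1.31² = 0.582717; data precision n/σ² = 26/2.46² = 4.29638.
Posterior precision = 0.582717 + 4.29638 = 4.87910.
Posterior mean = (0.582717·1.85 + 4.29638·-2.71) / 4.87910 = -2.165.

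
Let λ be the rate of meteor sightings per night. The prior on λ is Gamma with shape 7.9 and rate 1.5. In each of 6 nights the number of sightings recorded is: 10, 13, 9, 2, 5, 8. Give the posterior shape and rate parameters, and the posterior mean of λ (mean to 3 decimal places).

The Poisson likelihood adds the total count to the shape and the number of exposure periods to the rate. Here ∑xᵢ = 47 and n = 6, so shape 7.9→54.9 and rate 1.5→7.5.
E[λ | data] = 54.9/7.5 = 7.320.

Posterior: Gamma(shape=54.9, rate=7.5); mean ≈ 7.320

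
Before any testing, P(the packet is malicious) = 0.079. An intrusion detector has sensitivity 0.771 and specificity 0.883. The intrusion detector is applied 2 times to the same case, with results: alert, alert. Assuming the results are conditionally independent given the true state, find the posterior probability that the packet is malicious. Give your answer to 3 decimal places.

Posterior P(H) ≈ 0.788

With H the event that the packet is malicious, the joint likelihood of the observed sequence is P(data|H) = 0.771·0.771 = 0.59444 and P(data|¬H) = 0.117·0.117 = 0.013689.
Bayes: P(H|data) = 0.079·0.59444 / (0.079·0.59444 + 0.921·0.013689) = 0.046961/0.059568 = 0.7884.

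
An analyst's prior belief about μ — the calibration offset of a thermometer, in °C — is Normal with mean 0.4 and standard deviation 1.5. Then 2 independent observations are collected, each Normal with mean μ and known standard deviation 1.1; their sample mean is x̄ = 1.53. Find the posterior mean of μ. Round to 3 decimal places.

Prior precision 1/τ₀² = 1/1.5² = 0.444444; data precision n/σ² = 2/1.1² = 1.65289.
Posterior precision = 0.444444 + 1.65289 = 2.09734.
Posterior mean = (0.444444·0.4 + 1.65289·1.53) / 2.09734 = 1.291.

Posterior mean ≈ 1.291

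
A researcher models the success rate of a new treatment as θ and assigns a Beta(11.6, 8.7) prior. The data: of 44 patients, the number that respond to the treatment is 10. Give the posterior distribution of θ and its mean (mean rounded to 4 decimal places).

Observing 10 successes and 34 failures updates Beta(11.6, 8.7) by adding the success and failure counts to the two shape parameters: α = 11.6+10 = 21.6, β = 8.7+34 = 42.7.
Posterior mean = α/(α+β) = 21.6/64.3 = 0.3359.

Posterior: Beta(21.6, 42.7); mean ≈ 0.3359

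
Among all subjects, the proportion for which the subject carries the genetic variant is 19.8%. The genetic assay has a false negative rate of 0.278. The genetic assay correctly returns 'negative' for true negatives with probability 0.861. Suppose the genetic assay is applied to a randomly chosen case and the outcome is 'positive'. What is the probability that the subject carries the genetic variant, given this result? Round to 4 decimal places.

P(H | E) ≈ 0.5619

Write H for 'the subject carries the genetic variant'. Prior odds H:¬H = 0.198/0.802 = 0.24688. For the 'positive' outcome, the likelihood ratio is 0.722/0.139 = 5.1942.
Posterior odds = 0.24688 × 5.1942 = 1.2824, so P(H|E) = 1.2824/(1+1.2824) = 0.5619.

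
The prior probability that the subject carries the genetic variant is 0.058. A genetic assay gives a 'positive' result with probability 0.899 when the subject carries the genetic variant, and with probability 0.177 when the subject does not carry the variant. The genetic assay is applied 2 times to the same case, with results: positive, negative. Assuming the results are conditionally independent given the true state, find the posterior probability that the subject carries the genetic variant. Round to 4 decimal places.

Posterior P(H) ≈ 0.0370

Let H be the event that the subject carries the genetic variant; start with P(H) = 0.058. P('positive'|H) = 0.899, P('positive'|¬H) = 0.177.
Update on result 1 ('positive'): P(H) ← 0.899·0.0580 / (0.899·0.0580 + 0.177·0.9420) = 0.052142/0.21888 = 0.2382.
Update on result 2 ('negative'): P(H) ← 0.101·0.2382 / (0.101·0.2382 + 0.823·0.7618) = 0.024061/0.65100 = 0.0370.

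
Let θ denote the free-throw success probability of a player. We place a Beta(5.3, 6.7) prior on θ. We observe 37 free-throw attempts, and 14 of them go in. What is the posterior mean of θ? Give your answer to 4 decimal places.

The binomial likelihood is conjugate to the Beta prior: with 14 successes and 23 failures, the posterior is Beta(5.3+14, 6.7+23) = Beta(19.3, 29.7).
E[θ | data] = 19.3/(19.3+29.7) = 0.3939.

Posterior mean ≈ 0.3939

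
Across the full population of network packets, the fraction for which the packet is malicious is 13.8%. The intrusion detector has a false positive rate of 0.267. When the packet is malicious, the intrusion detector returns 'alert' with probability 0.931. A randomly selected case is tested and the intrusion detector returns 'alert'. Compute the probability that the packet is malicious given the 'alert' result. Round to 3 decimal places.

P(H | E) ≈ 0.358

Write H for 'the packet is malicious'. Prior odds H:¬H = 0.138/0.862 = 0.16009. For the 'alert' outcome, the likelihood ratio is 0.931/0.267 = 3.4869.
Posterior odds = 0.16009 × 3.4869 = 0.55823, so P(H|E) = 0.55823/(1+0.55823) = 0.358.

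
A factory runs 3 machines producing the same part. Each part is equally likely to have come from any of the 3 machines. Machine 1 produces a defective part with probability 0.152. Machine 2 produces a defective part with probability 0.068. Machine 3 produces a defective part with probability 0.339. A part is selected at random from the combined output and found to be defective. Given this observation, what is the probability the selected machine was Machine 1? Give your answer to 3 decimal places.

Posterior probability ≈ 0.272

Tabulate prior·likelihood by source: [1] prior 0.333333, lik 0.152, product 0.05067; [2] prior 0.333333, lik 0.068, product 0.02267; [3] prior 0.333333, lik 0.339, product 0.1130.
Normalizing constant = 0.18633; the posterior for Machine 1 is its product over the sum, 0.05067/0.18633 = 0.272.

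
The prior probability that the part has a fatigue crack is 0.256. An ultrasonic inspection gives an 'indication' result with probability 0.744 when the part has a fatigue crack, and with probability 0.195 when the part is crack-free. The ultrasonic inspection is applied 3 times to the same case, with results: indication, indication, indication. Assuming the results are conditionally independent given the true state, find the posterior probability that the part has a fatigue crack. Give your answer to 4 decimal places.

Let H be the event that the part has a fatigue crack; start with P(H) = 0.256. P('indication'|H) = 0.744, P('indication'|¬H) = 0.195.
Update on result 1 ('indication'): P(H) ← 0.744·0.2560 / (0.744·0.2560 + 0.195·0.7440) = 0.19046/0.33554 = 0.5676.
Update on result 2 ('indication'): P(H) ← 0.744·0.5676 / (0.744·0.5676 + 0.195·0.4324) = 0.42231/0.50663 = 0.8336.
Update on result 3 ('indication'): P(H) ← 0.744·0.8336 / (0.744·0.8336 + 0.195·0.1664) = 0.62018/0.65264 = 0.9503.

Posterior P(H) ≈ 0.9503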